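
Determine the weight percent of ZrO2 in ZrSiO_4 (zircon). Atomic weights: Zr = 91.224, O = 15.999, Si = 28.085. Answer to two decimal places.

67.22 wt%

M(ZrSiO_4) = 183.305 g/mol; M(ZrO2) = 123.222 g/mol.
Moles ZrO2 per formula unit = 1 Zr ÷ 1 = 1.0000.
ZrO2 fraction = (1.0000 × 123.222) / 183.305 = 123.222/183.305 = 0.6722.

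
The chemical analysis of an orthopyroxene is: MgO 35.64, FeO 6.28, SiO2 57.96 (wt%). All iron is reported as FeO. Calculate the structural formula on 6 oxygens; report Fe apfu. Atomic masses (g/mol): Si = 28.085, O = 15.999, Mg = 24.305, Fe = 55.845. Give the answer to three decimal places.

0.181 Fe apfu

MgO (M=40.304): mol = 0.88428; Mg = 0.88428, O = 0.88428.
FeO (M=71.844): mol = 0.08741; Fe = 0.08741, O = 0.08741.
SiO2 (M=60.083): mol = 0.96467; Si = 0.96467, O = 1.92934.
ΣO = 2.90103; factor = 6/ΣO = 2.06823.
Fe apfu = 0.08741 × 2.06823 = 0.181.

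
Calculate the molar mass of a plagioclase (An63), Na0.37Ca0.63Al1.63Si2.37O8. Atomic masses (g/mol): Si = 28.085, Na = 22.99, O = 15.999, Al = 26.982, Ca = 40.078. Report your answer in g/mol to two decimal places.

The formula mass is the sum 0.37(22.99) + 0.63(40.078) + 1.63(26.982) + 2.37(28.085) + 8(15.999).

272.29 g/mol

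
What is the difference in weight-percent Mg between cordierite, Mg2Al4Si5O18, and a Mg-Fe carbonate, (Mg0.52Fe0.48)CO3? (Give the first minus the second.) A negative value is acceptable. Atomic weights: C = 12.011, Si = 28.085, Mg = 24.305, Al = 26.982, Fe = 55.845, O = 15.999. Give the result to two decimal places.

Mg in Mg2Al4Si5O18: molar mass 584.945 g/mol; 2×24.305 = 48.610 g → 8.31 wt%.
Mg in (Mg0.52Fe0.48)CO3: molar mass 99.452 g/mol; 0.52×24.305 = 12.639 g → 12.71 wt%.
Difference = 8.31 − 12.71 = -4.40 percentage points.

-4.40 percentage points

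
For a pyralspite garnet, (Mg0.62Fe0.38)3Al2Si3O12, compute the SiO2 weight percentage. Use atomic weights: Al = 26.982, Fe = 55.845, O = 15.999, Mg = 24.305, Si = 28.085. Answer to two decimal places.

Formula mass = 439.078 g/mol.
3 Si → 3.0000 mol SiO2 per formula unit; M(SiO2) = 60.083, so SiO2 mass = 180.249 g.
180.249/439.078 × 100 = 41.05 wt%.

41.05 wt%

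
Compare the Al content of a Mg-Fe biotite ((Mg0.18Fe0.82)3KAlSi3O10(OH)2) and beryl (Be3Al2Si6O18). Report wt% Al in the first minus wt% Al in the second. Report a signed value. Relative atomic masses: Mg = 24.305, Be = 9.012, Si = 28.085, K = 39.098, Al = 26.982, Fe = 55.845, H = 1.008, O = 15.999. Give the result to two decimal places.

M((Mg0.18Fe0.82)3KAlSi3O10(OH)2) = 494.842 g/mol, so wt% Al = 26.982/494.842 × 100 = 5.45%.
M(Be3Al2Si6O18) = 537.492 g/mol, so wt% Al = 53.964/537.492 × 100 = 10.04%.
5.45 − 10.04 = -4.59 pp.

-4.59 percentage points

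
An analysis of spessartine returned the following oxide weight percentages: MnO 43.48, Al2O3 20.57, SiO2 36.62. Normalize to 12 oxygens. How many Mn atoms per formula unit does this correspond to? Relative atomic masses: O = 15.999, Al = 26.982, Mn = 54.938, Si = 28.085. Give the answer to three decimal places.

3.018 Mn apfu

MnO (M=70.937): mol = 0.61294; Mn = 0.61294, O = 0.61294.
Al2O3 (M=101.961): mol = 0.20174; Al = 0.40348, O = 0.60522.
SiO2 (M=60.083): mol = 0.60949; Si = 0.60949, O = 1.21898.
ΣO = 2.43714; factor = 12/ΣO = 4.92380.
Mn apfu = 0.61294 × 4.92380 = 3.018.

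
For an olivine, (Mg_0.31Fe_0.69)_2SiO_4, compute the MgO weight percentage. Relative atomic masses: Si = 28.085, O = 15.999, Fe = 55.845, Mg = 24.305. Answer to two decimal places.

13.56 wt%

Formula mass = 184.216 g/mol.
0.62 Mg → 0.6200 mol MgO per formula unit; M(MgO) = 40.304, so MgO mass = 24.988 g.
24.988/184.216 × 100 = 13.56 wt%.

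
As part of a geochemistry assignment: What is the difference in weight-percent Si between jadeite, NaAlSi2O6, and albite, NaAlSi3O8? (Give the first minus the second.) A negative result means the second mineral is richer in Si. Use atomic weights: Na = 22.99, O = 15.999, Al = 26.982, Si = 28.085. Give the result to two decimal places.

First mineral: 56.170 g Si in 202.136 g formula = 27.79 wt% Si.
Second mineral: 84.255 g Si in 262.219 g formula = 32.13 wt% Si.
27.79% − 32.13% gives a difference of -4.34 percentage points.

-4.34 percentage points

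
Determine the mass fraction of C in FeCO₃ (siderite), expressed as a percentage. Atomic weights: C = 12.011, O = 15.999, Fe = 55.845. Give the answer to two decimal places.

Formula mass = 1×55.845 + 1×12.011 + 3×15.999 = 115.853 g/mol, of which 12.011 g is C.
So C makes up 12.011/115.853 = 0.1037 of the mass, i.e. 10.37%.

10.37 mass %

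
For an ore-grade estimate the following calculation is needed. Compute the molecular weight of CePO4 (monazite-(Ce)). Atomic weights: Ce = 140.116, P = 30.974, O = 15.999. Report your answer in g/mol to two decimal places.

235.09 g/mol

Ce: 1 × 140.116 = 140.1160
P: 1 × 30.974 = 30.9740
O: 4 × 15.999 = 63.9960
Summing the contributions gives the formula mass.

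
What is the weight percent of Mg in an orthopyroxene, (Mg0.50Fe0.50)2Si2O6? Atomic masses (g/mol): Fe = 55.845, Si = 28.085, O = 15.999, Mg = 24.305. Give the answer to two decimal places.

Formula mass = 1×24.305 + 1×55.845 + 2×28.085 + 6×15.999 = 232.314 g/mol, of which 24.305 g is Mg.
So Mg makes up 24.305/232.314 = 0.1046 of the mass, i.e. 10.46%.

10.46 weight percent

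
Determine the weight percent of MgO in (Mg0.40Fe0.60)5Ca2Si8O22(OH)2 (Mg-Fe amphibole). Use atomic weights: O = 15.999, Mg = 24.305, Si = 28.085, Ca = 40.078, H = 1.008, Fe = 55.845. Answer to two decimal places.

M((Mg0.40Fe0.60)5Ca2Si8O22(OH)2) = 906.973 g/mol; M(MgO) = 40.304 g/mol.
Moles MgO per formula unit = 2 Mg ÷ 1 = 2.0000.
MgO fraction = (2.0000 × 40.304) / 906.973 = 80.608/906.973 = 0.0889.

8.89 wt%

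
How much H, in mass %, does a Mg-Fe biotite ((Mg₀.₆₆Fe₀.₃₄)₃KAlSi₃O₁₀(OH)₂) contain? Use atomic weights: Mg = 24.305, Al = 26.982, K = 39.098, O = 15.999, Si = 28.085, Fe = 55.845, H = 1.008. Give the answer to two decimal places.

Formula mass = 1.98×24.305 + 1.02×55.845 + 1×39.098 + 1×26.982 + 3×28.085 + 12×15.999 + 2×1.008 = 449.425 g/mol, of which 2.016 g is H.
So H makes up 2.016/449.425 = 0.0045 of the mass, i.e. 0.45%.

0.45 mass %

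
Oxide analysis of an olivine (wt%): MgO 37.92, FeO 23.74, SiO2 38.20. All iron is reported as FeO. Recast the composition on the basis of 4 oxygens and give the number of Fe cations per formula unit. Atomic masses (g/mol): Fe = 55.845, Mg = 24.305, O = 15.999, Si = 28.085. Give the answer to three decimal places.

37.92 wt% MgO ÷ 40.304 g/mol = 0.94085 mol, giving 0.94085 Mg and 0.94085 O.
23.74 wt% FeO ÷ 71.844 g/mol = 0.33044 mol, giving 0.33044 Fe and 0.33044 O.
38.20 wt% SiO2 ÷ 60.083 g/mol = 0.63579 mol, giving 0.63579 Si and 1.27158 O.
Oxygen sums to 2.54287; scaling by 4/2.54287 = 1.57303 puts the formula on 4 O.
Fe: 0.33044 × 1.57303 = 0.520 atoms per formula unit.

0.520 Fe apfu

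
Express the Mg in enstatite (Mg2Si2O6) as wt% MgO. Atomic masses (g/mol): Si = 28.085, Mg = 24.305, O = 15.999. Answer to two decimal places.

40.15 wt%

Molar mass of Mg2Si2O6 = 2*24.305 + 2*28.085 + 6*15.999 = 200.774 g/mol.
Each formula unit contains 2 Mg, equivalent to 2/1 = 2.0000 mol MgO.
M(MgO) = 1×24.305 + 1×15.999 = 40.304 g/mol.
Mass of MgO per formula unit = 2.0000 × 40.304 = 80.608 g.
MgO wt% = 80.608 / 200.774 × 100 = 40.15%.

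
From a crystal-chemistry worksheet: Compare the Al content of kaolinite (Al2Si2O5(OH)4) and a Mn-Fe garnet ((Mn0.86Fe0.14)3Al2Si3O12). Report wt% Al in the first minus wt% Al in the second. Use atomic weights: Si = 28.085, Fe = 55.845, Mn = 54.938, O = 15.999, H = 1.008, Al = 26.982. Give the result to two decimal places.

Al in Al2Si2O5(OH)4: molar mass 258.157 g/mol; 2×26.982 = 53.964 g → 20.90 wt%.
Al in (Mn0.86Fe0.14)3Al2Si3O12: molar mass 495.402 g/mol; 2×26.982 = 53.964 g → 10.89 wt%.
Difference = 20.90 − 10.89 = 10.01 percentage points.

10.01 percentage points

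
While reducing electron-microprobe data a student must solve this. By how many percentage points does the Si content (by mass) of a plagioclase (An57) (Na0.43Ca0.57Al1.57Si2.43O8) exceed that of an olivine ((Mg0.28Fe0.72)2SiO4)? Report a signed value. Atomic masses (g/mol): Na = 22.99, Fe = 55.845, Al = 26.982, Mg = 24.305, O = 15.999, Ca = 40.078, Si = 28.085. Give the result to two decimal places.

First mineral: 68.247 g Si in 271.330 g formula = 25.15 wt% Si.
Second mineral: 28.085 g Si in 186.109 g formula = 15.09 wt% Si.
25.15% − 15.09% gives a difference of 10.06 percentage points.

10.06 percentage points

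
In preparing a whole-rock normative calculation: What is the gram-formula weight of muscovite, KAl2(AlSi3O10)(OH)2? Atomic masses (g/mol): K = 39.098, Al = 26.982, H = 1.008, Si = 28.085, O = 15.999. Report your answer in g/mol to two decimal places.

398.30 g/mol

M = 1*39.098 + 3*26.982 + 3*28.085 + 12*15.999 + 2*1.008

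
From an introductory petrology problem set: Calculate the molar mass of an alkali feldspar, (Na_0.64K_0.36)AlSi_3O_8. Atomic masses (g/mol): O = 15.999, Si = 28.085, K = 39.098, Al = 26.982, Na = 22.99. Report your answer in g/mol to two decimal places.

M = 0.64(22.99) + 0.36(39.098) + 1(26.982) + 3(28.085) + 8(15.999)

268.02 g/mol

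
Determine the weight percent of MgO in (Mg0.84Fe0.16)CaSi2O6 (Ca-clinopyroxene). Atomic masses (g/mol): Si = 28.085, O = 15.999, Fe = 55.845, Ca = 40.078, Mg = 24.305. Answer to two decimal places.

15.28 wt%

Molar mass of (Mg0.84Fe0.16)CaSi2O6 = 0.84×24.305 + 0.16×55.845 + 1×40.078 + 2×28.085 + 6×15.999 = 221.593 g/mol.
Each formula unit contains 0.84 Mg, equivalent to 0.84/1 = 0.8400 mol MgO.
M(MgO) = 1×24.305 + 1×15.999 = 40.304 g/mol.
Mass of MgO per formula unit = 0.8400 × 40.304 = 33.855 g.
MgO wt% = 33.855 / 221.593 × 100 = 15.28%.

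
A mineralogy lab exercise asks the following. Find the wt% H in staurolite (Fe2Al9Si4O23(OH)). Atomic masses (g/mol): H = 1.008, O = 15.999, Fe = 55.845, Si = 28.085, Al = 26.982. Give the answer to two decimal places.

0.12 mass %

M(Fe2Al9Si4O23(OH)) = 851.852 g/mol.
H contributes 1 × 1.008 = 1.008 g per mole.
1.008/851.852 = 0.0012 → 0.12%.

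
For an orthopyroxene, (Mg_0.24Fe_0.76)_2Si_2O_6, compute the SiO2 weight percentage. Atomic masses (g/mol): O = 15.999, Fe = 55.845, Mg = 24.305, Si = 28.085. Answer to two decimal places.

48.31 wt%

Molar mass of (Mg_0.24Fe_0.76)_2Si_2O_6 = 0.48*24.305 + 1.52*55.845 + 2*28.085 + 6*15.999 = 248.715 g/mol.
Each formula unit contains 2 Si, equivalent to 2/1 = 2.0000 mol SiO2.
M(SiO2) = 1×28.085 + 2×15.999 = 60.083 g/mol.
Mass of SiO2 per formula unit = 2.0000 × 60.083 = 120.166 g.
SiO2 wt% = 120.166 / 248.715 × 100 = 48.31%.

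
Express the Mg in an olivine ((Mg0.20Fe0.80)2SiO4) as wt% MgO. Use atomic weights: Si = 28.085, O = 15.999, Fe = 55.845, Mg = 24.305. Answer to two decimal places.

8.43 wt%

Formula mass = 191.155 g/mol.
0.40 Mg → 0.4000 mol MgO per formula unit; M(MgO) = 40.304, so MgO mass = 16.122 g.
16.122/191.155 × 100 = 8.43 wt%.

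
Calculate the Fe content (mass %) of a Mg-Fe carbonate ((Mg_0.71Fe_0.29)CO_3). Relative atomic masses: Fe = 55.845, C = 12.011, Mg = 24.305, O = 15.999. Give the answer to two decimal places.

M((Mg_0.71Fe_0.29)CO_3) = 93.460 g/mol.
Fe contributes 0.29 × 55.845 = 16.195 g per mole.
16.195/93.460 = 0.1733 → 17.33%.

17.33 mass %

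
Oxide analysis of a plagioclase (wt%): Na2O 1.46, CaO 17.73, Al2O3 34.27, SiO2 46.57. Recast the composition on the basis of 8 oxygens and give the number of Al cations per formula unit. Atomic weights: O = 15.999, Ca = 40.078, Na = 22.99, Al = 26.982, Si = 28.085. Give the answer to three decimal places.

1.856 Al apfu

Na2O (M=61.979): mol = 0.02356; Na = 0.04712, O = 0.02356.
CaO (M=56.077): mol = 0.31617; Ca = 0.31617, O = 0.31617.
Al2O3 (M=101.961): mol = 0.33611; Al = 0.67222, O = 1.00833.
SiO2 (M=60.083): mol = 0.77509; Si = 0.77509, O = 1.55018.
ΣO = 2.89824; factor = 8/ΣO = 2.76030.
Al apfu = 0.67222 × 2.76030 = 1.856.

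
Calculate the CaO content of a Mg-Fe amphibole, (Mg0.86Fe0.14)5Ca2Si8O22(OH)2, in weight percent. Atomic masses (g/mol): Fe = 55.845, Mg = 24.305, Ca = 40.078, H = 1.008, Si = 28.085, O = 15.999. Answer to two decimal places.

13.44 wt%

Molar mass of (Mg0.86Fe0.14)5Ca2Si8O22(OH)2 = 4.30*24.305 + 0.70*55.845 + 2*40.078 + 8*28.085 + 24*15.999 + 2*1.008 = 834.431 g/mol.
Each formula unit contains 2 Ca, equivalent to 2/1 = 2.0000 mol CaO.
M(CaO) = 1×40.078 + 1×15.999 = 56.077 g/mol.
Mass of CaO per formula unit = 2.0000 × 56.077 = 112.154 g.
CaO wt% = 112.154 / 834.431 × 100 = 13.44%.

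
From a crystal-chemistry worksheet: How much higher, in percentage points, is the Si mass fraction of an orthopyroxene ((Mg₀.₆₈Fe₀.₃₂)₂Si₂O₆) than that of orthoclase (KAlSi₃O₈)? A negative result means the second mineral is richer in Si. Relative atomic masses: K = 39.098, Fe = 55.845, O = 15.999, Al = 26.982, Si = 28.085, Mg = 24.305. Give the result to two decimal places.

-4.85 percentage points

M((Mg₀.₆₈Fe₀.₃₂)₂Si₂O₆) = 220.960 g/mol, so wt% Si = 56.170/220.960 × 100 = 25.42%.
M(KAlSi₃O₈) = 278.327 g/mol, so wt% Si = 84.255/278.327 × 100 = 30.27%.
25.42 − 30.27 = -4.85 pp.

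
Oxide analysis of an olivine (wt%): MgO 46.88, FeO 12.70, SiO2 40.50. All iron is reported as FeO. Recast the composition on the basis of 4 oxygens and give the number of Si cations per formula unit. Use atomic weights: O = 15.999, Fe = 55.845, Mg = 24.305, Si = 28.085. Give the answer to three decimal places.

46.88 wt% MgO ÷ 40.304 g/mol = 1.16316 mol, giving 1.16316 Mg and 1.16316 O.
12.70 wt% FeO ÷ 71.844 g/mol = 0.17677 mol, giving 0.17677 Fe and 0.17677 O.
40.50 wt% SiO2 ÷ 60.083 g/mol = 0.67407 mol, giving 0.67407 Si and 1.34814 O.
Oxygen sums to 2.68807; scaling by 4/2.68807 = 1.48806 puts the formula on 4 O.
Si: 0.67407 × 1.48806 = 1.003 atoms per formula unit.

1.003 Si apfu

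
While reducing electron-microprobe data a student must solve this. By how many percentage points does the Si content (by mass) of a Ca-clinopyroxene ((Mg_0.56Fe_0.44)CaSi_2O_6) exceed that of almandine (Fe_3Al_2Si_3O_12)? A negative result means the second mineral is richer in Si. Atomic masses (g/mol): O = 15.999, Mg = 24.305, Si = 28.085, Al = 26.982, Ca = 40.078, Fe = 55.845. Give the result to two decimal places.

Si in (Mg_0.56Fe_0.44)CaSi_2O_6: molar mass 230.425 g/mol; 2×28.085 = 56.170 g → 24.38 wt%.
Si in Fe_3Al_2Si_3O_12: molar mass 497.742 g/mol; 3×28.085 = 84.255 g → 16.93 wt%.
Difference = 24.38 − 16.93 = 7.45 percentage points.

7.45 percentage points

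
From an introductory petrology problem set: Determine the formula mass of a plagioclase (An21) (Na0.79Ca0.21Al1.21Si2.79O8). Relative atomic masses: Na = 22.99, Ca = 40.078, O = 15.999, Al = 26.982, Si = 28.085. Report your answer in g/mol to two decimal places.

265.58 g/mol

M = 0.79(22.99) + 0.21(40.078) + 1.21(26.982) + 2.79(28.085) + 8(15.999)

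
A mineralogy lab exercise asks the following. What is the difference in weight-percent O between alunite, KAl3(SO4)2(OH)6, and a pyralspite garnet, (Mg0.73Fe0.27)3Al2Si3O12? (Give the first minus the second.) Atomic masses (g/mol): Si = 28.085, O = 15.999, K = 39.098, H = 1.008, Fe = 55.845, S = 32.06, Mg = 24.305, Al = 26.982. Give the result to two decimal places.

9.29 percentage points

First mineral: 223.986 g O in 414.198 g formula = 54.08 wt% O.
Second mineral: 191.988 g O in 428.669 g formula = 44.79 wt% O.
54.08% − 44.79% gives a difference of 9.29 percentage points.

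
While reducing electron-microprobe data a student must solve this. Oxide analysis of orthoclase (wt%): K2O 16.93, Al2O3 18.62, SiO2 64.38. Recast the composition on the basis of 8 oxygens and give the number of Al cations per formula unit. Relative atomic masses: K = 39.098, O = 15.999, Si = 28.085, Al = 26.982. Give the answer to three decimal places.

1.018 Al apfu

16.93 wt% K2O ÷ 94.195 g/mol = 0.17973 mol, giving 0.35946 K and 0.17973 O.
18.62 wt% Al2O3 ÷ 101.961 g/mol = 0.18262 mol, giving 0.36524 Al and 0.54786 O.
64.38 wt% SiO2 ÷ 60.083 g/mol = 1.07152 mol, giving 1.07152 Si and 2.14304 O.
Oxygen sums to 2.87063; scaling by 8/2.87063 = 2.78684 puts the formula on 8 O.
Al: 0.36524 × 2.78684 = 1.018 atoms per formula unit.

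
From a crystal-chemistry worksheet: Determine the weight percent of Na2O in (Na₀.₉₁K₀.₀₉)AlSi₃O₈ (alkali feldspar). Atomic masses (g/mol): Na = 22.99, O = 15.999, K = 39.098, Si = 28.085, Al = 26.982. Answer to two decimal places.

M((Na₀.₉₁K₀.₀₉)AlSi₃O₈) = 263.669 g/mol; M(Na2O) = 61.979 g/mol.
Moles Na2O per formula unit = 0.91 Na ÷ 2 = 0.4550.
Na2O fraction = (0.4550 × 61.979) / 263.669 = 28.200/263.669 = 0.1070.

10.70 wt%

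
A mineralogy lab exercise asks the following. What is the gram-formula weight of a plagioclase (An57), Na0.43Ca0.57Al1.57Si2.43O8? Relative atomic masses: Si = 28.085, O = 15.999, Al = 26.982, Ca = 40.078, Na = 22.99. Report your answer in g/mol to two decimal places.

The formula mass is the sum 0.43×22.99 + 0.57×40.078 + 1.57×26.982 + 2.43×28.085 + 8×15.999.

271.33 g/mol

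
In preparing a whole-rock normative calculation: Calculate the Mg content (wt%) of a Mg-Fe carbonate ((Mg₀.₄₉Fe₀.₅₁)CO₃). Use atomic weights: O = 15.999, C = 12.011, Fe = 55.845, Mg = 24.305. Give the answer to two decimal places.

Molar mass of (Mg₀.₄₉Fe₀.₅₁)CO₃: 0.49·24.305 + 0.51·55.845 + 1·12.011 + 3·15.999 = 100.398 g/mol.
Mass of Mg per formula unit: 0.49 × 24.305 = 11.909 g.
Weight fraction Mg = 11.909 / 100.398 = 0.1186.

11.86 wt%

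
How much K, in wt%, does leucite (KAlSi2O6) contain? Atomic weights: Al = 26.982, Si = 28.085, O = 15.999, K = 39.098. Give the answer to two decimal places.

Formula mass = 1*39.098 + 1*26.982 + 2*28.085 + 6*15.999 = 218.244 g/mol, of which 39.098 g is K.
So K makes up 39.098/218.244 = 0.1791 of the mass, i.e. 17.91%.

17.91 wt%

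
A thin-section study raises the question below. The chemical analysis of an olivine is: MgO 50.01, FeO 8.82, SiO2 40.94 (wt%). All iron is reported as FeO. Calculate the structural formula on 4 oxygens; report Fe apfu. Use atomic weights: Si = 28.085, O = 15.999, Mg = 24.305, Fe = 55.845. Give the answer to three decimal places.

MgO (M=40.304): mol = 1.24082; Mg = 1.24082, O = 1.24082.
FeO (M=71.844): mol = 0.12277; Fe = 0.12277, O = 0.12277.
SiO2 (M=60.083): mol = 0.68139; Si = 0.68139, O = 1.36278.
ΣO = 2.72637; factor = 4/ΣO = 1.46715.
Fe apfu = 0.12277 × 1.46715 = 0.180.

0.180 Fe apfu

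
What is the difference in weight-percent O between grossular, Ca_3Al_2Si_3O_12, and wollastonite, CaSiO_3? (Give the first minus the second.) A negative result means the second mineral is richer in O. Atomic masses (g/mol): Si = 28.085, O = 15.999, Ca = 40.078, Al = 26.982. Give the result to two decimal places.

O in Ca_3Al_2Si_3O_12: molar mass 450.441 g/mol; 12×15.999 = 191.988 g → 42.62 wt%.
O in CaSiO_3: molar mass 116.160 g/mol; 3×15.999 = 47.997 g → 41.32 wt%.
Difference = 42.62 − 41.32 = 1.30 percentage points.

1.30 percentage points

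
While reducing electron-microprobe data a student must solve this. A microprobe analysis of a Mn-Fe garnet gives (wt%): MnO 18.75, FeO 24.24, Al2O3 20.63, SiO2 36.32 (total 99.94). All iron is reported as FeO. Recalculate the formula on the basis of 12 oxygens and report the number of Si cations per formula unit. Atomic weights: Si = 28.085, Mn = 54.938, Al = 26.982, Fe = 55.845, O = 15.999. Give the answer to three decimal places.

MnO: 18.75/70.937 = 0.26432 mol → 0.26432 mol Mn, 0.26432 mol O.
FeO: 24.24/71.844 = 0.33740 mol → 0.33740 mol Fe, 0.33740 mol O.
Al2O3: 20.63/101.961 = 0.20233 mol → 0.40466 mol Al, 0.60699 mol O.
SiO2: 36.32/60.083 = 0.60450 mol → 0.60450 mol Si, 1.20900 mol O.
Total oxygen = 2.41771 mol. Normalization factor = 12/2.41771 = 4.96337.
Si per 12 O = 0.60450 × 4.96337 = 3.000.

3.000 Si apfu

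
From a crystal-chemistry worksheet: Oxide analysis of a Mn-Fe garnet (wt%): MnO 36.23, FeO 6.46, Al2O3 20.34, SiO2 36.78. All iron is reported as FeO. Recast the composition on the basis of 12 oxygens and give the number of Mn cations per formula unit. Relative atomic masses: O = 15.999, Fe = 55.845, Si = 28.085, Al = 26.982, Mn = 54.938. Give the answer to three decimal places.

MnO: 36.23/70.937 = 0.51073 mol → 0.51073 mol Mn, 0.51073 mol O.
FeO: 6.46/71.844 = 0.08992 mol → 0.08992 mol Fe, 0.08992 mol O.
Al2O3: 20.34/101.961 = 0.19949 mol → 0.39898 mol Al, 0.59847 mol O.
SiO2: 36.78/60.083 = 0.61215 mol → 0.61215 mol Si, 1.22430 mol O.
Total oxygen = 2.42342 mol. Normalization factor = 12/2.42342 = 4.95168.
Mn per 12 O = 0.51073 × 4.95168 = 2.529.

2.529 Mn apfu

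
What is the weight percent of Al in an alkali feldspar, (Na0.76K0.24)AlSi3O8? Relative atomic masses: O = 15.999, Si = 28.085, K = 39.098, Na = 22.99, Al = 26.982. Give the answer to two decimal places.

Molar mass of (Na0.76K0.24)AlSi3O8: 0.76*22.99 + 0.24*39.098 + 1*26.982 + 3*28.085 + 8*15.999 = 266.085 g/mol.
Mass of Al per formula unit: 1 × 26.982 = 26.982 g.
Weight fraction Al = 26.982 / 266.085 = 0.1014.

10.14 mass %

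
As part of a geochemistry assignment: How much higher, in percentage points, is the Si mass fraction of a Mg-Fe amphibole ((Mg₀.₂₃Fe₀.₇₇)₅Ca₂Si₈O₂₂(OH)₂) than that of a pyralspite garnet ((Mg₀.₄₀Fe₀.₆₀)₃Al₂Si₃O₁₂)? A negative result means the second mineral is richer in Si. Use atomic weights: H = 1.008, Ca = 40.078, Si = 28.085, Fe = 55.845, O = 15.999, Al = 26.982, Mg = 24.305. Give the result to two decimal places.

M((Mg₀.₂₃Fe₀.₇₇)₅Ca₂Si₈O₂₂(OH)₂) = 933.782 g/mol, so wt% Si = 224.680/933.782 × 100 = 24.06%.
M((Mg₀.₄₀Fe₀.₆₀)₃Al₂Si₃O₁₂) = 459.894 g/mol, so wt% Si = 84.255/459.894 × 100 = 18.32%.
24.06 − 18.32 = 5.74 pp.

5.74 percentage points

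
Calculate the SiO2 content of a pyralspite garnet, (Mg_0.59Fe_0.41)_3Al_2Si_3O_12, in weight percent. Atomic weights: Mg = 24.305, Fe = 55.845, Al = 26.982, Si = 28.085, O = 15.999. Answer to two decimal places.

40.79 wt%

Formula mass = 441.916 g/mol.
3 Si → 3.0000 mol SiO2 per formula unit; M(SiO2) = 60.083, so SiO2 mass = 180.249 g.
180.249/441.916 × 100 = 40.79 wt%.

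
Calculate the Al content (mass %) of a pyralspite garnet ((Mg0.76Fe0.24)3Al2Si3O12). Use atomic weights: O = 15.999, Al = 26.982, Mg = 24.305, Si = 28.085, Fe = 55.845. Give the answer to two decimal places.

M((Mg0.76Fe0.24)3Al2Si3O12) = 425.831 g/mol.
Al contributes 2 × 26.982 = 53.964 g per mole.
53.964/425.831 = 0.1267 → 12.67%.

12.67 mass %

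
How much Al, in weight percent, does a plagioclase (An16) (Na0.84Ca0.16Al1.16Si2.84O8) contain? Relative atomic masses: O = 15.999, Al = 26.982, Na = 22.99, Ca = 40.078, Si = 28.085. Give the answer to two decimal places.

Formula mass = 0.84·22.99 + 0.16·40.078 + 1.16·26.982 + 2.84·28.085 + 8·15.999 = 264.777 g/mol, of which 31.299 g is Al.
So Al makes up 31.299/264.777 = 0.1182 of the mass, i.e. 11.82%.

11.82 weight percent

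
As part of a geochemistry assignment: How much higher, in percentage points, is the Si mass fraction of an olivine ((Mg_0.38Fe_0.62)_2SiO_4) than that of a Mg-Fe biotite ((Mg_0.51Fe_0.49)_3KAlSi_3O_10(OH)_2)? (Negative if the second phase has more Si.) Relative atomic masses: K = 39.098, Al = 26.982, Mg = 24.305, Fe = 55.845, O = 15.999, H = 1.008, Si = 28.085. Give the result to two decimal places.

-2.55 percentage points

M((Mg_0.38Fe_0.62)_2SiO_4) = 179.801 g/mol, so wt% Si = 28.085/179.801 × 100 = 15.62%.
M((Mg_0.51Fe_0.49)_3KAlSi_3O_10(OH)_2) = 463.618 g/mol, so wt% Si = 84.255/463.618 × 100 = 18.17%.
15.62 − 18.17 = -2.55 pp.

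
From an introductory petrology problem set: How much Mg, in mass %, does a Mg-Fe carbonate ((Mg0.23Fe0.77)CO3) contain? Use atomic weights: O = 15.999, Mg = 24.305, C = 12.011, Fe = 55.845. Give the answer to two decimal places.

5.15 mass %

M((Mg0.23Fe0.77)CO3) = 108.599 g/mol.
Mg contributes 0.23 × 24.305 = 5.590 g per mole.
5.590/108.599 = 0.0515 → 5.15%.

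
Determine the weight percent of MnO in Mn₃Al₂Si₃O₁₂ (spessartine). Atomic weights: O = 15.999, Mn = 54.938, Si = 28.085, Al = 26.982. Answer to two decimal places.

Formula mass = 495.021 g/mol.
3 Mn → 3.0000 mol MnO per formula unit; M(MnO) = 70.937, so MnO mass = 212.811 g.
212.811/495.021 × 100 = 42.99 wt%.

42.99 wt%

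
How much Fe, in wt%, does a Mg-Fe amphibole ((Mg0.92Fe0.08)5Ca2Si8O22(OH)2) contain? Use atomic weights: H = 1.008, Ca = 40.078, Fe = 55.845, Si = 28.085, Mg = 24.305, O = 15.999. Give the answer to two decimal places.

2.71 wt%

M((Mg0.92Fe0.08)5Ca2Si8O22(OH)2) = 824.969 g/mol.
Fe contributes 0.40 × 55.845 = 22.338 g per mole.
22.338/824.969 = 0.0271 → 2.71%.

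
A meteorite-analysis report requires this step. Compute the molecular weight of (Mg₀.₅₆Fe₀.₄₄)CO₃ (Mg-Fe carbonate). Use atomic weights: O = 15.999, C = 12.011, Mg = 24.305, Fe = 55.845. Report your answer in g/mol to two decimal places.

M = 0.56·24.305 + 0.44·55.845 + 1·12.011 + 3·15.999

98.19 g/mol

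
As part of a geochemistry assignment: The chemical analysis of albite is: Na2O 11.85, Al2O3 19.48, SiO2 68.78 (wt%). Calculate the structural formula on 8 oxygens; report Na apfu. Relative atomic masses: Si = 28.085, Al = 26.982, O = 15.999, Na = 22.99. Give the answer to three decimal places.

1.002 Na apfu

Na2O (M=61.979): mol = 0.19119; Na = 0.38238, O = 0.19119.
Al2O3 (M=101.961): mol = 0.19105; Al = 0.38210, O = 0.57315.
SiO2 (M=60.083): mol = 1.14475; Si = 1.14475, O = 2.28950.
ΣO = 3.05384; factor = 8/ΣO = 2.61965.
Na apfu = 0.38238 × 2.61965 = 1.002.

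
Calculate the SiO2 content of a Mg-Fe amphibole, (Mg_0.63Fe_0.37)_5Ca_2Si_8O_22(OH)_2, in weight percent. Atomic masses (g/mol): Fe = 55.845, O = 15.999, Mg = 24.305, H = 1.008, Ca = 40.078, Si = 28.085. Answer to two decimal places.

55.20 wt%

M((Mg_0.63Fe_0.37)_5Ca_2Si_8O_22(OH)_2) = 870.702 g/mol; M(SiO2) = 60.083 g/mol.
Moles SiO2 per formula unit = 8 Si ÷ 1 = 8.0000.
SiO2 fraction = (8.0000 × 60.083) / 870.702 = 480.664/870.702 = 0.5520.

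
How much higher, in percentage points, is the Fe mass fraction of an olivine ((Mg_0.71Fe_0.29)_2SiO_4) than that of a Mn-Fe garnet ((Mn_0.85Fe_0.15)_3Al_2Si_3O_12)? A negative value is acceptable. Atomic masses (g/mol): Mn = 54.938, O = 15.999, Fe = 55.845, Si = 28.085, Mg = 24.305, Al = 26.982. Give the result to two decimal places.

15.30 percentage points

M((Mg_0.71Fe_0.29)_2SiO_4) = 158.984 g/mol, so wt% Fe = 32.390/158.984 × 100 = 20.37%.
M((Mn_0.85Fe_0.15)_3Al_2Si_3O_12) = 495.429 g/mol, so wt% Fe = 25.130/495.429 × 100 = 5.07%.
20.37 − 5.07 = 15.30 pp.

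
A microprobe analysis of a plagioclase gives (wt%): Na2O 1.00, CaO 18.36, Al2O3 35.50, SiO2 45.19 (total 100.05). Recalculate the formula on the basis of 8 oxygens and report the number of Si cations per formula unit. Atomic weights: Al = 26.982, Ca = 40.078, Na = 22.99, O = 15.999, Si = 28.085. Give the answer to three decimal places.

Na2O: 1.00/61.979 = 0.01613 mol → 0.03226 mol Na, 0.01613 mol O.
CaO: 18.36/56.077 = 0.32741 mol → 0.32741 mol Ca, 0.32741 mol O.
Al2O3: 35.50/101.961 = 0.34817 mol → 0.69634 mol Al, 1.04451 mol O.
SiO2: 45.19/60.083 = 0.75213 mol → 0.75213 mol Si, 1.50426 mol O.
Total oxygen = 2.89231 mol. Normalization factor = 8/2.89231 = 2.76596.
Si per 8 O = 0.75213 × 2.76596 = 2.080.

2.080 Si apfu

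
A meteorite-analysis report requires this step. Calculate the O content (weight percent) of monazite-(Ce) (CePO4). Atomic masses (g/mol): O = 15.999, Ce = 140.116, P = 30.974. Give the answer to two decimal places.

27.22 weight percent

M(CePO4) = 235.086 g/mol.
O contributes 4 × 15.999 = 63.996 g per mole.
63.996/235.086 = 0.2722 → 27.22%.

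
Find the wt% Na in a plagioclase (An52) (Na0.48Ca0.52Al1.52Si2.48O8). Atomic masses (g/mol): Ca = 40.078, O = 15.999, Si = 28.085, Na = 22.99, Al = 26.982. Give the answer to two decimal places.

4.08 mass %

Formula mass = 0.48*22.99 + 0.52*40.078 + 1.52*26.982 + 2.48*28.085 + 8*15.999 = 270.531 g/mol, of which 11.035 g is Na.
So Na makes up 11.035/270.531 = 0.0408 of the mass, i.e. 4.08%.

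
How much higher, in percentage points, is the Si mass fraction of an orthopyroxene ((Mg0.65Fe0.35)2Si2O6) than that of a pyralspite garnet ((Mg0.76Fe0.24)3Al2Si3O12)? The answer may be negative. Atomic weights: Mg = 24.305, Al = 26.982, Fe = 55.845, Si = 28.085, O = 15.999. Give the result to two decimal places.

First mineral: 56.170 g Si in 222.852 g formula = 25.21 wt% Si.
Second mineral: 84.255 g Si in 425.831 g formula = 19.79 wt% Si.
25.21% − 19.79% gives a difference of 5.42 percentage points.

5.42 percentage points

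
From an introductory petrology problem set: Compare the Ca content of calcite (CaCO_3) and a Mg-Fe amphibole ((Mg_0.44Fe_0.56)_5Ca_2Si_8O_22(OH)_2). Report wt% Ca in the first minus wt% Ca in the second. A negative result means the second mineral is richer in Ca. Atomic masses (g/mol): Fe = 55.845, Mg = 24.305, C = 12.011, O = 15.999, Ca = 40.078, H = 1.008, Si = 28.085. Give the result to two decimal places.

M(CaCO_3) = 100.086 g/mol, so wt% Ca = 40.078/100.086 × 100 = 40.04%.
M((Mg_0.44Fe_0.56)_5Ca_2Si_8O_22(OH)_2) = 900.665 g/mol, so wt% Ca = 80.156/900.665 × 100 = 8.90%.
40.04 − 8.90 = 31.14 pp.

31.14 percentage points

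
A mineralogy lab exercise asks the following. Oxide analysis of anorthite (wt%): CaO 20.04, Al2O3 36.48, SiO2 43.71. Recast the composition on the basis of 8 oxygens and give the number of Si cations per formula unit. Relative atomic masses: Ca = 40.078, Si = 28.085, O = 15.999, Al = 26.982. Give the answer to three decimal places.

CaO: 20.04/56.077 = 0.35737 mol → 0.35737 mol Ca, 0.35737 mol O.
Al2O3: 36.48/101.961 = 0.35778 mol → 0.71556 mol Al, 1.07334 mol O.
SiO2: 43.71/60.083 = 0.72749 mol → 0.72749 mol Si, 1.45498 mol O.
Total oxygen = 2.88569 mol. Normalization factor = 8/2.88569 = 2.77230.
Si per 8 O = 0.72749 × 2.77230 = 2.017.

2.017 Si apfu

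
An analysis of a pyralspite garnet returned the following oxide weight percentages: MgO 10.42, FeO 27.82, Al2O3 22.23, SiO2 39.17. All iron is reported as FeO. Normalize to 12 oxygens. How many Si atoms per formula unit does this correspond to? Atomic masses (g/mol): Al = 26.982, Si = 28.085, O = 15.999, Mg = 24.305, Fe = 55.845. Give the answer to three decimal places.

10.42 wt% MgO ÷ 40.304 g/mol = 0.25854 mol, giving 0.25854 Mg and 0.25854 O.
27.82 wt% FeO ÷ 71.844 g/mol = 0.38723 mol, giving 0.38723 Fe and 0.38723 O.
22.23 wt% Al2O3 ÷ 101.961 g/mol = 0.21802 mol, giving 0.43604 Al and 0.65406 O.
39.17 wt% SiO2 ÷ 60.083 g/mol = 0.65193 mol, giving 0.65193 Si and 1.30386 O.
Oxygen sums to 2.60369; scaling by 12/2.60369 = 4.60884 puts the formula on 12 O.
Si: 0.65193 × 4.60884 = 3.005 atoms per formula unit.

3.005 Si apfu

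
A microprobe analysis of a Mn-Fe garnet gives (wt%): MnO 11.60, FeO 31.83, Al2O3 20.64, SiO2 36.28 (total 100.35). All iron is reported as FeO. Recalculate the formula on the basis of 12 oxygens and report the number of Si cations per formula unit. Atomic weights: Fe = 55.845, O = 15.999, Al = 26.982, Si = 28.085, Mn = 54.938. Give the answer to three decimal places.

2.992 Si apfu

MnO: 11.60/70.937 = 0.16353 mol → 0.16353 mol Mn, 0.16353 mol O.
FeO: 31.83/71.844 = 0.44304 mol → 0.44304 mol Fe, 0.44304 mol O.
Al2O3: 20.64/101.961 = 0.20243 mol → 0.40486 mol Al, 0.60729 mol O.
SiO2: 36.28/60.083 = 0.60383 mol → 0.60383 mol Si, 1.20766 mol O.
Total oxygen = 2.42152 mol. Normalization factor = 12/2.42152 = 4.95557.
Si per 12 O = 0.60383 × 4.95557 = 2.992.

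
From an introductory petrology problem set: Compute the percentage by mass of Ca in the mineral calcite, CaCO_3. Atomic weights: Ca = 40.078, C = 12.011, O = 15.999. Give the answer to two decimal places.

M(CaCO_3) = 100.086 g/mol.
Ca contributes 1 × 40.078 = 40.078 g per mole.
40.078/100.086 = 0.4004 → 40.04%.

40.04 weight percent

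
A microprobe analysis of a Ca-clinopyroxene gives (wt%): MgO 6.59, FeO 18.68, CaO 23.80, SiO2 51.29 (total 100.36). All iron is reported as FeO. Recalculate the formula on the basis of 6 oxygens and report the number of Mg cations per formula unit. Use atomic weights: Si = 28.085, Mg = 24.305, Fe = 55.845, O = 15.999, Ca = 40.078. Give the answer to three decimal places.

6.59 wt% MgO ÷ 40.304 g/mol = 0.16351 mol, giving 0.16351 Mg and 0.16351 O.
18.68 wt% FeO ÷ 71.844 g/mol = 0.26001 mol, giving 0.26001 Fe and 0.26001 O.
23.80 wt% CaO ÷ 56.077 g/mol = 0.42442 mol, giving 0.42442 Ca and 0.42442 O.
51.29 wt% SiO2 ÷ 60.083 g/mol = 0.85365 mol, giving 0.85365 Si and 1.70730 O.
Oxygen sums to 2.55524; scaling by 6/2.55524 = 2.34812 puts the formula on 6 O.
Mg: 0.16351 × 2.34812 = 0.384 atoms per formula unit.

0.384 Mg apfu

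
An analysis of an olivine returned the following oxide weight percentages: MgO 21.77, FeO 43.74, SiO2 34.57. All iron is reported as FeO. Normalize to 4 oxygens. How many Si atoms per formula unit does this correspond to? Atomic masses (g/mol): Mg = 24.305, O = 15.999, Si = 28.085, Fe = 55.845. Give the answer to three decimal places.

21.77 wt% MgO ÷ 40.304 g/mol = 0.54014 mol, giving 0.54014 Mg and 0.54014 O.
43.74 wt% FeO ÷ 71.844 g/mol = 0.60882 mol, giving 0.60882 Fe and 0.60882 O.
34.57 wt% SiO2 ÷ 60.083 g/mol = 0.57537 mol, giving 0.57537 Si and 1.15074 O.
Oxygen sums to 2.29970; scaling by 4/2.29970 = 1.73936 puts the formula on 4 O.
Si: 0.57537 × 1.73936 = 1.001 atoms per formula unit.

1.001 Si apfu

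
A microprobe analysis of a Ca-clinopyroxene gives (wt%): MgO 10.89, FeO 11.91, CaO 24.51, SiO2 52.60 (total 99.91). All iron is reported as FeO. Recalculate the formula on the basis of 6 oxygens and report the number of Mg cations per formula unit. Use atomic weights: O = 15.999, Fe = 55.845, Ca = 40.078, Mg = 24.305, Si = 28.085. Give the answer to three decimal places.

MgO (M=40.304): mol = 0.27020; Mg = 0.27020, O = 0.27020.
FeO (M=71.844): mol = 0.16578; Fe = 0.16578, O = 0.16578.
CaO (M=56.077): mol = 0.43708; Ca = 0.43708, O = 0.43708.
SiO2 (M=60.083): mol = 0.87546; Si = 0.87546, O = 1.75092.
ΣO = 2.62398; factor = 6/ΣO = 2.28660.
Mg apfu = 0.27020 × 2.28660 = 0.618.

0.618 Mg apfu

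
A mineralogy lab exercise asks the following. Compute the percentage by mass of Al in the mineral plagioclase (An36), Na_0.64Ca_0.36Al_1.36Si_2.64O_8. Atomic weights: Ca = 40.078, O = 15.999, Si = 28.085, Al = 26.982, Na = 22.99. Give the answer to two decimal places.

13.69 weight percent

Formula mass = 0.64×22.99 + 0.36×40.078 + 1.36×26.982 + 2.64×28.085 + 8×15.999 = 267.974 g/mol, of which 36.696 g is Al.
So Al makes up 36.696/267.974 = 0.1369 of the mass, i.e. 13.69%.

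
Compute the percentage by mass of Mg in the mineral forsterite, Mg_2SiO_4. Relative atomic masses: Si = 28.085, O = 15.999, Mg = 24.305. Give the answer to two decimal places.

34.55 wt%

Molar mass of Mg_2SiO_4: 2·24.305 + 1·28.085 + 4·15.999 = 140.691 g/mol.
Mass of Mg per formula unit: 2 × 24.305 = 48.610 g.
Weight fraction Mg = 48.610 / 140.691 = 0.3455.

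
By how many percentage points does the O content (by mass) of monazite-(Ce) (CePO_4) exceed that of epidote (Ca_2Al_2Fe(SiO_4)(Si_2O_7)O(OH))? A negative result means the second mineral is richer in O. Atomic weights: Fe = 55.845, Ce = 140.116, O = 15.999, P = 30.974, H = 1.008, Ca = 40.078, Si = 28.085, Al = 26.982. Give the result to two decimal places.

First mineral: 63.996 g O in 235.086 g formula = 27.22 wt% O.
Second mineral: 207.987 g O in 483.215 g formula = 43.04 wt% O.
27.22% − 43.04% gives a difference of -15.82 percentage points.

-15.82 percentage points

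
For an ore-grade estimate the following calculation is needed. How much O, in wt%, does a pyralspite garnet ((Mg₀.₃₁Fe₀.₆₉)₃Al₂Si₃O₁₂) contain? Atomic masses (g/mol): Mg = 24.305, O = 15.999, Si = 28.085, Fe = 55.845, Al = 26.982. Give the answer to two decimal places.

M((Mg₀.₃₁Fe₀.₆₉)₃Al₂Si₃O₁₂) = 468.410 g/mol.
O contributes 12 × 15.999 = 191.988 g per mole.
191.988/468.410 = 0.4099 → 40.99%.

40.99 wt%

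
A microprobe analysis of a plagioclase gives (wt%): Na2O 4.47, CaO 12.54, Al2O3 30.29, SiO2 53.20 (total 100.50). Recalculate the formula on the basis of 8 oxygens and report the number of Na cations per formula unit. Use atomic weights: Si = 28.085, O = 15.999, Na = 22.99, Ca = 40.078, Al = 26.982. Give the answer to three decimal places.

Na2O (M=61.979): mol = 0.07212; Na = 0.14424, O = 0.07212.
CaO (M=56.077): mol = 0.22362; Ca = 0.22362, O = 0.22362.
Al2O3 (M=101.961): mol = 0.29707; Al = 0.59414, O = 0.89121.
SiO2 (M=60.083): mol = 0.88544; Si = 0.88544, O = 1.77088.
ΣO = 2.95783; factor = 8/ΣO = 2.70469.
Na apfu = 0.14424 × 2.70469 = 0.390.

0.390 Na apfu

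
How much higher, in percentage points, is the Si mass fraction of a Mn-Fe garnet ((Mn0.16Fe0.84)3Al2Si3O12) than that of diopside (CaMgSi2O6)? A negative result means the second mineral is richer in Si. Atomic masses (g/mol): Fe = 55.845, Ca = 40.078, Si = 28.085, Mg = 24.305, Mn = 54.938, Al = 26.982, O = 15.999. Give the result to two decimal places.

Si in (Mn0.16Fe0.84)3Al2Si3O12: molar mass 497.307 g/mol; 3×28.085 = 84.255 g → 16.94 wt%.
Si in CaMgSi2O6: molar mass 216.547 g/mol; 2×28.085 = 56.170 g → 25.94 wt%.
Difference = 16.94 − 25.94 = -9.00 percentage points.

-9.00 percentage points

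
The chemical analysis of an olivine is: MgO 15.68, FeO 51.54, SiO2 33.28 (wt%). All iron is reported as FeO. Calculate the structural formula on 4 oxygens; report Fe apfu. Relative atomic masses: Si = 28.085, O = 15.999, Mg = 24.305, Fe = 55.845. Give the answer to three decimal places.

MgO: 15.68/40.304 = 0.38904 mol → 0.38904 mol Mg, 0.38904 mol O.
FeO: 51.54/71.844 = 0.71739 mol → 0.71739 mol Fe, 0.71739 mol O.
SiO2: 33.28/60.083 = 0.55390 mol → 0.55390 mol Si, 1.10780 mol O.
Total oxygen = 2.21423 mol. Normalization factor = 4/2.21423 = 1.80650.
Fe per 4 O = 0.71739 × 1.80650 = 1.296.

1.296 Fe apfu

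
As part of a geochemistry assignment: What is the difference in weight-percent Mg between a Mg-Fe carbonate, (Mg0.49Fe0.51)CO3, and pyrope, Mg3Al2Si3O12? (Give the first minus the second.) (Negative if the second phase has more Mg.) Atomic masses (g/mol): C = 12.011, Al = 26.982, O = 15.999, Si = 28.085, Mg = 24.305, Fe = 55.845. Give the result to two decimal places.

First mineral: 11.909 g Mg in 100.398 g formula = 11.86 wt% Mg.
Second mineral: 72.915 g Mg in 403.122 g formula = 18.09 wt% Mg.
11.86% − 18.09% gives a difference of -6.23 percentage points.

-6.23 percentage points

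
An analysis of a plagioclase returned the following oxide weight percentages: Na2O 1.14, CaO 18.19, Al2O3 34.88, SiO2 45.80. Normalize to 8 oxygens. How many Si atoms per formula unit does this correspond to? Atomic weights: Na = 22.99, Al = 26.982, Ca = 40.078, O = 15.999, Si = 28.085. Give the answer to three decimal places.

Na2O (M=61.979): mol = 0.01839; Na = 0.03678, O = 0.01839.
CaO (M=56.077): mol = 0.32438; Ca = 0.32438, O = 0.32438.
Al2O3 (M=101.961): mol = 0.34209; Al = 0.68418, O = 1.02627.
SiO2 (M=60.083): mol = 0.76228; Si = 0.76228, O = 1.52456.
ΣO = 2.89360; factor = 8/ΣO = 2.76472.
Si apfu = 0.76228 × 2.76472 = 2.107.

2.107 Si apfu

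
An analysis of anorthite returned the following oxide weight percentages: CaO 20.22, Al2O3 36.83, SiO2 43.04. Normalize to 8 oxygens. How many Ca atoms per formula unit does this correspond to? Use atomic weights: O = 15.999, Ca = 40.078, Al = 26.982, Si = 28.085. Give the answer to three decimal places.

20.22 wt% CaO ÷ 56.077 g/mol = 0.36058 mol, giving 0.36058 Ca and 0.36058 O.
36.83 wt% Al2O3 ÷ 101.961 g/mol = 0.36122 mol, giving 0.72244 Al and 1.08366 O.
43.04 wt% SiO2 ÷ 60.083 g/mol = 0.71634 mol, giving 0.71634 Si and 1.43268 O.
Oxygen sums to 2.87692; scaling by 8/2.87692 = 2.78075 puts the formula on 8 O.
Ca: 0.36058 × 2.78075 = 1.003 atoms per formula unit.

1.003 Ca apfu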